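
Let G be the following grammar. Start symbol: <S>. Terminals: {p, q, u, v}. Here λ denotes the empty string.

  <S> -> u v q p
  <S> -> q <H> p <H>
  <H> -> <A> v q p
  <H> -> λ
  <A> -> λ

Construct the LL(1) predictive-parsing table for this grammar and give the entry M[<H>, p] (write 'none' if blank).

FIRST(<S>): from <S>->u v q p we get {u}; from <S>->q <H> p <H> we get {q}. So FIRST(<S>) = {q, u}.
FIRST(<A>): from <A>->λ we get {λ}. So FIRST(<A>) = {λ}.
FIRST(<H>): from <H>-><A> v q p we get {v}; from <H>->λ we get {λ}. So FIRST(<H>) = {λ, v}.
FOLLOW(<S>) includes $ since <S> is the start symbol.
FOLLOW(<S>): <S> appears on no right-hand side. Thus FOLLOW(<S>) = {$}.
FOLLOW(<H>): in <S>->q <H> p <H> (occurrence 1), <H> is followed by p <H> with FIRST {p}; in <S>->q <H> p <H> (occurrence 2), the suffix after <H> is empty, so FOLLOW(<H>) ⊇ FOLLOW(<S>) = {$}. Thus FOLLOW(<H>) = {$, p}.
For <H> -> <A> v q p: FIRST(<A> v q p) = {v}, so it goes in M[<H>, t] for t ∈ {v}.
For <H> -> λ: FIRST(λ) = {λ}, so it goes in M[<H>, t] for t ∈ {}; since λ ∈ FIRST, also for every t ∈ FOLLOW(<H>) = {$, p}.

<H> -> λ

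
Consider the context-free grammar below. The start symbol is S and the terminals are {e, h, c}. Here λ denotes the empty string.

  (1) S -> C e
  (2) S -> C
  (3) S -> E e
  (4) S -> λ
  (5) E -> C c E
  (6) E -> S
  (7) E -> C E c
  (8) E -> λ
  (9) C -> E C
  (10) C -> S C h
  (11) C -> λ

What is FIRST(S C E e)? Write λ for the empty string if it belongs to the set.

{c, e, h}

FIRST(S): from S->C e we get {c, e, h}; from S->C we get {λ, c, e, h}; from S->E e we get {c, e, h}; from S->λ we get {λ}. So FIRST(S) = {λ, c, e, h}.
FIRST(E): from E->C c E we get {c, e, h}; from E->S we get {λ, c, e, h}; from E->C E c we get {c, e, h}; from E->λ we get {λ}. So FIRST(E) = {λ, c, e, h}.
FIRST(C): from C->E C we get {λ, c, e, h}; from C->S C h we get {c, e, h}; from C->λ we get {λ}. So FIRST(C) = {λ, c, e, h}.
FIRST(S C E e): take FIRST of each symbol in turn, carrying on past any symbol whose FIRST contains λ; result {c, e, h}.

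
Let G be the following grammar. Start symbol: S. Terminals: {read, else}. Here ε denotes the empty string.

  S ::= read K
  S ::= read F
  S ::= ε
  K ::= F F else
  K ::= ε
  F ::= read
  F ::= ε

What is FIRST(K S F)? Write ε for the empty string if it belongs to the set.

{ε, else, read}

FIRST(S) = {ε, read}
FIRST(F) = {ε, read}
FIRST(K) = {ε, else, read}  (via F F else)
FIRST(K S F): take FIRST of each symbol in turn, carrying on past any symbol whose FIRST contains ε; result {ε, else, read}.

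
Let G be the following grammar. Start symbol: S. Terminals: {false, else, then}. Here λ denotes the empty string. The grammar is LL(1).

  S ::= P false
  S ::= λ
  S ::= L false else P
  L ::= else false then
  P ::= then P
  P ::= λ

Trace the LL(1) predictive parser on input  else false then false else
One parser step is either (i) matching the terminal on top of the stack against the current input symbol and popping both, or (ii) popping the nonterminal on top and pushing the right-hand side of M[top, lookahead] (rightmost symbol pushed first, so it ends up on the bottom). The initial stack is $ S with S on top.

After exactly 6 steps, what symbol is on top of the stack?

else

     Stack                           Input                         Action
  1  $ S                             else false then false else $  expand S ::= L false else P
  2  $ P else false L                else false then false else $  expand L ::= else false then
  3  $ P else false then false else  else false then false else $  match else
  4  $ P else false then false       false then false else $       match false
  5  $ P else false then             then false else $             match then
  6  $ P else false                  false else $                  match false
Stack after step 6: $ P else (top = else).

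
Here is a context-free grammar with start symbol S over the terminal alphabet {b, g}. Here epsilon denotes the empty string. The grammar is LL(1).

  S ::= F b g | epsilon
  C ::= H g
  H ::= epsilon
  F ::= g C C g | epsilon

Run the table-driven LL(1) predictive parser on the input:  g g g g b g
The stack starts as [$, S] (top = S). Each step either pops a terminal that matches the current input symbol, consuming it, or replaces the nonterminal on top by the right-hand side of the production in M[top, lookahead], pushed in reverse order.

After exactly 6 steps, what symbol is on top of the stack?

     Stack          Input          Action
  1  $ S            g g g g b g $  expand S ::= F b g
  2  $ g b F        g g g g b g $  expand F ::= g C C g
  3  $ g b g C C g  g g g g b g $  match g
  4  $ g b g C C    g g g b g $    expand C ::= H g
  5  $ g b g C g H  g g g b g $    expand H ::= epsilon
  6  $ g b g C g    g g g b g $    match g
Stack after step 6: $ g b g C (top = C).

C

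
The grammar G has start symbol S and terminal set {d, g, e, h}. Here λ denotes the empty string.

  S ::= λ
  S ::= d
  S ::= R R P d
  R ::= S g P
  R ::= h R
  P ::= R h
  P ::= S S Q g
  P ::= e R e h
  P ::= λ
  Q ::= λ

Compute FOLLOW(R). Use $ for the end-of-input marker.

FIRST(Q): from Q::=λ we get {λ}. So FIRST(Q) = {λ}.
FIRST(S): from S::=λ we get {λ}; from S::=d we get {d}; from S::=R R P d we get {d, g, h}. So FIRST(S) = {λ, d, g, h}.
FIRST(R): from R::=S g P we get {d, g, h}; from R::=h R we get {h}. So FIRST(R) = {d, g, h}.
FIRST(P): from P::=R h we get {d, g, h}; from P::=S S Q g we get {d, g, h}; from P::=e R e h we get {e}; from P::=λ we get {λ}. So FIRST(P) = {λ, d, e, g, h}.
FOLLOW(S) includes $ since S is the start symbol.
FOLLOW(S): in R::=S g P, S is followed by g P with FIRST {g}; in P::=S S Q g (occurrence 1), S is followed by S Q g with FIRST {d, g, h}; in P::=S S Q g (occurrence 2), S is followed by Q g with FIRST {g}. Thus FOLLOW(S) = {$, d, g, h}.
FOLLOW(R): in S::=R R P d (occurrence 1), R is followed by R P d with FIRST {d, g, h}; in S::=R R P d (occurrence 2), R is followed by P d with FIRST {d, e, g, h}; in R::=h R, the suffix after R is empty (adds nothing new); in P::=R h, R is followed by h with FIRST {h}; in P::=e R e h, R is followed by e h with FIRST {e}. Thus FOLLOW(R) = {d, e, g, h}.
FOLLOW(P): in S::=R R P d, P is followed by d with FIRST {d}; in R::=S g P, the suffix after P is empty, so FOLLOW(P) ⊇ FOLLOW(R) = {d, e, g, h}. Thus FOLLOW(P) = {d, e, g, h}.
FOLLOW(Q): in P::=S S Q g, Q is followed by g with FIRST {g}. Thus FOLLOW(Q) = {g}.

{d, e, g, h}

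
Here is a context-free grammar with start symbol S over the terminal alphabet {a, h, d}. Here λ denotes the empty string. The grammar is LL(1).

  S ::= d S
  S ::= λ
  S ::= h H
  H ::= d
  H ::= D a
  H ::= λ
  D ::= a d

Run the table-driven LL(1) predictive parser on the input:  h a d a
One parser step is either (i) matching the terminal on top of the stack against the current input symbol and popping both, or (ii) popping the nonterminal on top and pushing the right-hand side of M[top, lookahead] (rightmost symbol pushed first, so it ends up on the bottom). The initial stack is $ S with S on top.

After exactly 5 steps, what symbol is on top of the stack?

d

step 1: stack=$ S  input=h a d a $  — expand S ::= h H
step 2: stack=$ H h  input=h a d a $  — match h
step 3: stack=$ H  input=a d a $  — expand H ::= D a
step 4: stack=$ a D  input=a d a $  — expand D ::= a d
step 5: stack=$ a d a  input=a d a $  — match a
Stack after step 5: $ a d (top = d).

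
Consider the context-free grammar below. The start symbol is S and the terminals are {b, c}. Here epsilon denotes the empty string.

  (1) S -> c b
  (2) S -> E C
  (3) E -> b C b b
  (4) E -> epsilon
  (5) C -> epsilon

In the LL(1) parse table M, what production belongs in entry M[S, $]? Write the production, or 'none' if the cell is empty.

S -> E C

FIRST(E) = {epsilon, b}
FIRST(C) = {epsilon}
FIRST(S) = {epsilon, b, c}  (via E C)
FOLLOW(S) includes $ since S is the start symbol.
FOLLOW(S): S appears on no right-hand side. Thus FOLLOW(S) = {$}.
For S -> c b: FIRST(c b) = {c}, so it goes in M[S, t] for t ∈ {c}.
For S -> E C: FIRST(E C) = {epsilon, b}, so it goes in M[S, t] for t ∈ {b}; since epsilon ∈ FIRST, also for every t ∈ FOLLOW(S) = {$}.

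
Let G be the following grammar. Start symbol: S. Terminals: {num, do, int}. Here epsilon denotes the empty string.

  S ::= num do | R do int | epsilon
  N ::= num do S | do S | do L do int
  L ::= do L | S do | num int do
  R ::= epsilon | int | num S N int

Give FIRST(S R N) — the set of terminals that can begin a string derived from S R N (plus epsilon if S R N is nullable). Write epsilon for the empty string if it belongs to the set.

{do, int, num}

FIRST(N): from N::=num do S we get {num}; from N::=do S we get {do}; from N::=do L do int we get {do}. So FIRST(N) = {do, num}.
FIRST(R): from R::=epsilon we get {epsilon}; from R::=int we get {int}; from R::=num S N int we get {num}. So FIRST(R) = {epsilon, int, num}.
FIRST(S): from S::=num do we get {num}; from S::=R do int we get {do, int, num}; from S::=epsilon we get {epsilon}. So FIRST(S) = {epsilon, do, int, num}.
FIRST(L): from L::=do L we get {do}; from L::=S do we get {do, int, num}; from L::=num int do we get {num}. So FIRST(L) = {do, int, num}.
FIRST(S R N): take FIRST of each symbol in turn, carrying on past any symbol whose FIRST contains epsilon; result {do, int, num}.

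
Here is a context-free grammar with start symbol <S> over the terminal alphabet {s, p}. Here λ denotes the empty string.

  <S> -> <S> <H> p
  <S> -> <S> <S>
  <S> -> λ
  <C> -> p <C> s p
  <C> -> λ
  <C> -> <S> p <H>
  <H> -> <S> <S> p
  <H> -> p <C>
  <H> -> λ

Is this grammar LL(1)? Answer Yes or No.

No

FIRST(<S>) = {λ, p}
FIRST(<C>) = {λ, p}
FIRST(<H>) = {λ, p}
FOLLOW(<S>) = {$, p}
FOLLOW(<C>) = {p, s}
FOLLOW(<H>) = {p, s}
Cell M[<C>, p] receives both <C> -> p <C> s p and <C> -> λ and <C> -> <S> p <H> — the grammar is not LL(1).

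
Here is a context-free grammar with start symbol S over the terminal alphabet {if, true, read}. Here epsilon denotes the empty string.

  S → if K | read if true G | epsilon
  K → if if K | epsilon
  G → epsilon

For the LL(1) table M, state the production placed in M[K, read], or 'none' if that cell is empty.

none

FIRST(S) = {epsilon, if, read}
FIRST(K) = {epsilon, if}
FIRST(G) = {epsilon}
FOLLOW(S) includes $ since S is the start symbol.
FOLLOW(S): S appears on no right-hand side. Thus FOLLOW(S) = {$}.
FOLLOW(K): in S→if K, the suffix after K is empty, so FOLLOW(K) ⊇ FOLLOW(S) = {$}; in K→if if K, the suffix after K is empty (adds nothing new). Thus FOLLOW(K) = {$}.
For K → if if K: FIRST(if if K) = {if}, so it goes in M[K, t] for t ∈ {if}.
For K → epsilon: FIRST(epsilon) = {epsilon}, so it goes in M[K, t] for t ∈ {}; since epsilon ∈ FIRST, also for every t ∈ FOLLOW(K) = {$}.
None of these place a production in M[K, read].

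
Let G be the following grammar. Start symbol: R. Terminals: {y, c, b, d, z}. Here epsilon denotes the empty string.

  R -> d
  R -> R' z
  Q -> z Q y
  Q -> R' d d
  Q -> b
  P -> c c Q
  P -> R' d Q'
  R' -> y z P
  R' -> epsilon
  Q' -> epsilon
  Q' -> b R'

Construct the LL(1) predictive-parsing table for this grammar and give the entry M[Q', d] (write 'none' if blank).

FIRST(R'): from R'->y z P we get {y}; from R'->epsilon we get {epsilon}. So FIRST(R') = {epsilon, y}.
FIRST(Q'): from Q'->epsilon we get {epsilon}; from Q'->b R' we get {b}. So FIRST(Q') = {epsilon, b}.
FIRST(R): from R->d we get {d}; from R->R' z we get {y, z}. So FIRST(R) = {d, y, z}.
FIRST(Q): from Q->z Q y we get {z}; from Q->R' d d we get {d, y}; from Q->b we get {b}. So FIRST(Q) = {b, d, y, z}.
FIRST(P): from P->c c Q we get {c}; from P->R' d Q' we get {d, y}. So FIRST(P) = {c, d, y}.
FOLLOW(R) includes $ since R is the start symbol.
FOLLOW(P): in R'->y z P, the suffix after P is empty, so FOLLOW(P) ⊇ FOLLOW(R') = {d, z}. Thus FOLLOW(P) = {d, z}.
FOLLOW(Q'): in P->R' d Q', the suffix after Q' is empty, so FOLLOW(Q') ⊇ FOLLOW(P) = {d, z}. Thus FOLLOW(Q') = {d, z}.
For Q' -> epsilon: FIRST(epsilon) = {epsilon}, so it goes in M[Q', t] for t ∈ {}; since epsilon ∈ FIRST, also for every t ∈ FOLLOW(Q') = {d, z}.
For Q' -> b R': FIRST(b R') = {b}, so it goes in M[Q', t] for t ∈ {b}.

Q' -> epsilon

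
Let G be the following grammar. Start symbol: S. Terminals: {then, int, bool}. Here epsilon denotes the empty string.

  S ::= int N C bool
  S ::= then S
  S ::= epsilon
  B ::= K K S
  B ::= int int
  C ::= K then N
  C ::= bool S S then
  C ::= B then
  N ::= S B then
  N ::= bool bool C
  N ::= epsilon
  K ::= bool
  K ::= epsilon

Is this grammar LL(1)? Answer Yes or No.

FIRST(S) = {epsilon, int, then}
FIRST(B) = {epsilon, bool, int, then}
FIRST(C) = {bool, int, then}
FIRST(N) = {epsilon, bool, int, then}
FIRST(K) = {epsilon, bool}
FOLLOW(S) = {$, bool, int, then}
FOLLOW(B) = {then}
FOLLOW(C) = {bool, int, then}
FOLLOW(N) = {bool, int, then}
FOLLOW(K) = {bool, int, then}
Cell M[B, int] receives both B ::= K K S and B ::= int int — the grammar is not LL(1).

No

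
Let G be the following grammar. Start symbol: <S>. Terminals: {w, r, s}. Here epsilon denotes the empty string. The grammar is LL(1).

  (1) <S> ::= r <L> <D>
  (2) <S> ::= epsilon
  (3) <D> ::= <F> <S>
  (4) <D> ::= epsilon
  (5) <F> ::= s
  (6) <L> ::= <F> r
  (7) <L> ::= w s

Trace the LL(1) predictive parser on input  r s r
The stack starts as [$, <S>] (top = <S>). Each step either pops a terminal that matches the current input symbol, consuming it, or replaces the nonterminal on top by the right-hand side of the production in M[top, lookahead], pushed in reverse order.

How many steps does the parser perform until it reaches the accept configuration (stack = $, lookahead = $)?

7

     Stack        Input    Action
  1  $ <S>        r s r $  expand <S> ::= r <L> <D>
  2  $ <D> <L> r  r s r $  match r
  3  $ <D> <L>    s r $    expand <L> ::= <F> r
  4  $ <D> r <F>  s r $    expand <F> ::= s
  5  $ <D> r s    s r $    match s
  6  $ <D> r      r $      match r
  7  $ <D>        $        expand <D> ::= epsilon
Accept reached after 7 steps.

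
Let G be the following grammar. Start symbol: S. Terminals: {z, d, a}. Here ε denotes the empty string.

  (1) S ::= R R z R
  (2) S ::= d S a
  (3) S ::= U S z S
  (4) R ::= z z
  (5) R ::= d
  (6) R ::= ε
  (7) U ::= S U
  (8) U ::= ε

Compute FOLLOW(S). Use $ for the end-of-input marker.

FIRST(R) = {ε, d, z}
FIRST(S) = {d, z}  (via R R z R, U S z S)
FIRST(U) = {ε, d, z}  (via S U)
FOLLOW(S) includes $ since S is the start symbol.
FOLLOW(U): in S::=U S z S, U is followed by S z S with FIRST {d, z}; in U::=S U, the suffix after U is empty (adds nothing new). Thus FOLLOW(U) = {d, z}.
FOLLOW(S): in S::=d S a, S is followed by a with FIRST {a}; in S::=U S z S (occurrence 1), S is followed by z S with FIRST {z}; in S::=U S z S (occurrence 2), the suffix after S is empty (adds nothing new); in U::=S U, S is followed by U with FIRST {ε, d, z}; in U::=S U, the suffix after S is nullable, so FOLLOW(S) ⊇ FOLLOW(U) = {d, z}. Thus FOLLOW(S) = {$, a, d, z}.
FOLLOW(R): in S::=R R z R (occurrence 1), R is followed by R z R with FIRST {d, z}; in S::=R R z R (occurrence 2), R is followed by z R with FIRST {z}; in S::=R R z R (occurrence 3), the suffix after R is empty, so FOLLOW(R) ⊇ FOLLOW(S) = {$, a, d, z}. Thus FOLLOW(R) = {$, a, d, z}.

{$, a, d, z}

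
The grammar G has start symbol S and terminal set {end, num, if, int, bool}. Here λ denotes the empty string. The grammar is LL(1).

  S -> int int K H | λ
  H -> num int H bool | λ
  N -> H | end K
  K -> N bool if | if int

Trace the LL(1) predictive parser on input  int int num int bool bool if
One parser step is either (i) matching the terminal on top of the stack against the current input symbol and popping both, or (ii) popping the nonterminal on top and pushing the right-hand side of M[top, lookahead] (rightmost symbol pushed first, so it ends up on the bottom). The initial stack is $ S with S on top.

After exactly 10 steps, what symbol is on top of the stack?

      Stack                       Input                           Action
   1  $ S                         int int num int bool bool if $  expand S -> int int K H
   2  $ H K int int               int int num int bool bool if $  match int
   3  $ H K int                   int num int bool bool if $      match int
   4  $ H K                       num int bool bool if $          expand K -> N bool if
   5  $ H if bool N               num int bool bool if $          expand N -> H
   6  $ H if bool H               num int bool bool if $          expand H -> num int H bool
   7  $ H if bool bool H int num  num int bool bool if $          match num
   8  $ H if bool bool H int      int bool bool if $              match int
   9  $ H if bool bool H          bool bool if $                  expand H -> λ
  10  $ H if bool bool            bool bool if $                  match bool
Stack after step 10: $ H if bool (top = bool).

bool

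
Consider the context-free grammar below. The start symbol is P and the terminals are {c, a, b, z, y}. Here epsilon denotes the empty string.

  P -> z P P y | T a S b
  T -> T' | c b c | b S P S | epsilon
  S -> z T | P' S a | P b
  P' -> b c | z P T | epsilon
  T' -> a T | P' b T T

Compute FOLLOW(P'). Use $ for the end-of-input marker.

{a, b, c, z}

FIRST(P'): from P'->b c we get {b}; from P'->z P T we get {z}; from P'->epsilon we get {epsilon}. So FIRST(P') = {epsilon, b, z}.
FIRST(T'): from T'->a T we get {a}; from T'->P' b T T we get {b, z}. So FIRST(T') = {a, b, z}.
FIRST(T): from T->T' we get {a, b, z}; from T->c b c we get {c}; from T->b S P S we get {b}; from T->epsilon we get {epsilon}. So FIRST(T) = {epsilon, a, b, c, z}.
FIRST(P): from P->z P P y we get {z}; from P->T a S b we get {a, b, c, z}. So FIRST(P) = {a, b, c, z}.
FIRST(S): from S->z T we get {z}; from S->P' S a we get {a, b, c, z}; from S->P b we get {a, b, c, z}. So FIRST(S) = {a, b, c, z}.
FOLLOW(P) includes $ since P is the start symbol.
FOLLOW(P'): in S->P' S a, P' is followed by S a with FIRST {a, b, c, z}; in T'->P' b T T, P' is followed by b T T with FIRST {b}. Thus FOLLOW(P') = {a, b, c, z}.
FOLLOW(P): in P->z P P y (occurrence 1), P is followed by P y with FIRST {a, b, c, z}; in P->z P P y (occurrence 2), P is followed by y with FIRST {y}; in T->b S P S, P is followed by S with FIRST {a, b, c, z}; in S->P b, P is followed by b with FIRST {b}; in P'->z P T, P is followed by T with FIRST {epsilon, a, b, c, z}; in P'->z P T, the suffix after P is nullable, so FOLLOW(P) ⊇ FOLLOW(P') = {a, b, c, z}. Thus FOLLOW(P) = {$, a, b, c, y, z}.
FOLLOW(T): in P->T a S b, T is followed by a S b with FIRST {a}; in S->z T, the suffix after T is empty, so FOLLOW(T) ⊇ FOLLOW(S) = {a, b, c, z}; in P'->z P T, the suffix after T is empty, so FOLLOW(T) ⊇ FOLLOW(P') = {a, b, c, z}; in T'->a T, the suffix after T is empty, so FOLLOW(T) ⊇ FOLLOW(T') = {a, b, c, z}; in T'->P' b T T (occurrence 1), T is followed by T with FIRST {epsilon, a, b, c, z}; in T'->P' b T T (occurrence 1), the suffix after T is nullable, so FOLLOW(T) ⊇ FOLLOW(T') = {a, b, c, z}; in T'->P' b T T (occurrence 2), the suffix after T is empty, so FOLLOW(T) ⊇ FOLLOW(T') = {a, b, c, z}. Thus FOLLOW(T) = {a, b, c, z}.
FOLLOW(S): in P->T a S b, S is followed by b with FIRST {b}; in T->b S P S (occurrence 1), S is followed by P S with FIRST {a, b, c, z}; in T->b S P S (occurrence 2), the suffix after S is empty, so FOLLOW(S) ⊇ FOLLOW(T) = {a, b, c, z}; in S->P' S a, S is followed by a with FIRST {a}. Thus FOLLOW(S) = {a, b, c, z}.
FOLLOW(T'): in T->T', the suffix after T' is empty, so FOLLOW(T') ⊇ FOLLOW(T) = {a, b, c, z}. Thus FOLLOW(T') = {a, b, c, z}.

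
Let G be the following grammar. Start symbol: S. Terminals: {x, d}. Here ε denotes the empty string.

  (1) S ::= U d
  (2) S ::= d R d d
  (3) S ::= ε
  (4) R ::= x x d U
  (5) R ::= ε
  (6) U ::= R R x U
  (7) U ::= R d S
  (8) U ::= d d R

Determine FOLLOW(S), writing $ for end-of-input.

FIRST(R): from R::=x x d U we get {x}; from R::=ε we get {ε}. So FIRST(R) = {ε, x}.
FIRST(U): from U::=R R x U we get {x}; from U::=R d S we get {d, x}; from U::=d d R we get {d}. So FIRST(U) = {d, x}.
FIRST(S): from S::=U d we get {d, x}; from S::=d R d d we get {d}; from S::=ε we get {ε}. So FIRST(S) = {ε, d, x}.
FOLLOW(S) includes $ since S is the start symbol.
FOLLOW(S): in U::=R d S, the suffix after S is empty, so FOLLOW(S) ⊇ FOLLOW(U) = {d, x}. Thus FOLLOW(S) = {$, d, x}.
FOLLOW(R): in S::=d R d d, R is followed by d d with FIRST {d}; in U::=R R x U (occurrence 1), R is followed by R x U with FIRST {x}; in U::=R R x U (occurrence 2), R is followed by x U with FIRST {x}; in U::=R d S, R is followed by d S with FIRST {d}; in U::=d d R, the suffix after R is empty, so FOLLOW(R) ⊇ FOLLOW(U) = {d, x}. Thus FOLLOW(R) = {d, x}.
FOLLOW(U): in S::=U d, U is followed by d with FIRST {d}; in R::=x x d U, the suffix after U is empty, so FOLLOW(U) ⊇ FOLLOW(R) = {d, x}; in U::=R R x U, the suffix after U is empty (adds nothing new). Thus FOLLOW(U) = {d, x}.

{$, d, x}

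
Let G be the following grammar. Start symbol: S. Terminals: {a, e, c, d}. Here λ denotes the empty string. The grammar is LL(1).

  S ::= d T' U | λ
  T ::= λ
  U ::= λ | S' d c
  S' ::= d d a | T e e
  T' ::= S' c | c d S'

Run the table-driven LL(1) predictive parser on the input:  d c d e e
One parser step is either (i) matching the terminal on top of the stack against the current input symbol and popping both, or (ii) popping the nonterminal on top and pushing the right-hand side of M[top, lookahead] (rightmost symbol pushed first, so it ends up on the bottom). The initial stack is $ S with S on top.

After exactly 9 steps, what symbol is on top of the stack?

step 1: stack=$ S  input=d c d e e $  — expand S ::= d T' U
step 2: stack=$ U T' d  input=d c d e e $  — match d
step 3: stack=$ U T'  input=c d e e $  — expand T' ::= c d S'
step 4: stack=$ U S' d c  input=c d e e $  — match c
step 5: stack=$ U S' d  input=d e e $  — match d
step 6: stack=$ U S'  input=e e $  — expand S' ::= T e e
step 7: stack=$ U e e T  input=e e $  — expand T ::= λ
step 8: stack=$ U e e  input=e e $  — match e
step 9: stack=$ U e  input=e $  — match e
Stack after step 9: $ U (top = U).

U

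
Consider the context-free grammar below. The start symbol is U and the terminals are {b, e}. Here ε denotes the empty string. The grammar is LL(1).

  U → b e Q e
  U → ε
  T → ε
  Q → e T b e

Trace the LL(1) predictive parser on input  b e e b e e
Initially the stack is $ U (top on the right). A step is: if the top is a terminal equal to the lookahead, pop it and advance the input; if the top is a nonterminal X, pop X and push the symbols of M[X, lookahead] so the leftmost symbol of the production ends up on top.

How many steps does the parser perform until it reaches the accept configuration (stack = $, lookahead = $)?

     Stack        Input          Action
  1  $ U          b e e b e e $  expand U → b e Q e
  2  $ e Q e b    b e e b e e $  match b
  3  $ e Q e      e e b e e $    match e
  4  $ e Q        e b e e $      expand Q → e T b e
  5  $ e e b T e  e b e e $      match e
  6  $ e e b T    b e e $        expand T → ε
  7  $ e e b      b e e $        match b
  8  $ e e        e e $          match e
  9  $ e          e $            match e
Accept reached after 9 steps.

9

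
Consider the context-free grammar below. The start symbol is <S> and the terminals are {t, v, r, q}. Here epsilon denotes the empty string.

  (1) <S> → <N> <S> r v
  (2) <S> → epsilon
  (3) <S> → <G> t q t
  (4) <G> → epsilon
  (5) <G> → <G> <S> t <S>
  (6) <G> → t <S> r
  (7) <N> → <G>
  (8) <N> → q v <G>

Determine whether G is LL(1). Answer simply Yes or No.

FIRST(<S>) = {epsilon, q, r, t}
FIRST(<G>) = {epsilon, q, r, t}
FIRST(<N>) = {epsilon, q, r, t}
FOLLOW(<S>) = {$, q, r, t}
FOLLOW(<G>) = {q, r, t}
FOLLOW(<N>) = {q, r, t}
Cell M[<G>, q] receives both <G> → epsilon and <G> → <G> <S> t <S> — the grammar is not LL(1).

No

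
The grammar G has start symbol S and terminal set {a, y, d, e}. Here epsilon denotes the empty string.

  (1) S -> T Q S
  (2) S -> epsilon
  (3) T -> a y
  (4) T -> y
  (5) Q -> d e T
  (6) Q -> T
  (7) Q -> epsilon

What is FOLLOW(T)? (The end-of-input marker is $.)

{$, a, d, y}

FIRST(T) = {a, y}
FIRST(S) = {epsilon, a, y}  (via T Q S)
FIRST(Q) = {epsilon, a, d, y}  (via T)
FOLLOW(S) includes $ since S is the start symbol.
FOLLOW(S): in S->T Q S, the suffix after S is empty (adds nothing new). Thus FOLLOW(S) = {$}.
FOLLOW(Q): in S->T Q S, Q is followed by S with FIRST {epsilon, a, y}; in S->T Q S, the suffix after Q is nullable, so FOLLOW(Q) ⊇ FOLLOW(S) = {$}. Thus FOLLOW(Q) = {$, a, y}.
FOLLOW(T): in S->T Q S, T is followed by Q S with FIRST {epsilon, a, d, y}; in S->T Q S, the suffix after T is nullable, so FOLLOW(T) ⊇ FOLLOW(S) = {$}; in Q->d e T, the suffix after T is empty, so FOLLOW(T) ⊇ FOLLOW(Q) = {$, a, y}; in Q->T, the suffix after T is empty, so FOLLOW(T) ⊇ FOLLOW(Q) = {$, a, y}. Thus FOLLOW(T) = {$, a, d, y}.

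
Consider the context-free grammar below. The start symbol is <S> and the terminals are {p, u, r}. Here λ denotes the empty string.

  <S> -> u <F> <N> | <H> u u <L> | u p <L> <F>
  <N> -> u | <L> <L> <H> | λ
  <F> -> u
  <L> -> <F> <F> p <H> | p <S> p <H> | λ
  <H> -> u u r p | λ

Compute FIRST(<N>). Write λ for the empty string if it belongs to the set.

{λ, p, u}

FIRST(<F>) = {u}
FIRST(<H>) = {λ, u}
FIRST(<S>) = {u}  (via <H> u u <L>)
FIRST(<L>) = {λ, p, u}  (via <F> <F> p <H>)
FIRST(<N>) = {λ, p, u}  (via <L> <L> <H>)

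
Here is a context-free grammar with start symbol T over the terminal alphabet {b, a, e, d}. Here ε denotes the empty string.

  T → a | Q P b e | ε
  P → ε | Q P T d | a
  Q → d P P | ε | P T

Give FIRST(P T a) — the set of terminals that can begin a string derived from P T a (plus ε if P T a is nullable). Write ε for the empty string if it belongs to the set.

{a, b, d}

FIRST(T) = {ε, a, b, d}  (via Q P b e)
FIRST(P) = {ε, a, b, d}  (via Q P T d)
FIRST(Q) = {ε, a, b, d}  (via P T)
FIRST(P T a): take FIRST of each symbol in turn, carrying on past any symbol whose FIRST contains ε; result {a, b, d}.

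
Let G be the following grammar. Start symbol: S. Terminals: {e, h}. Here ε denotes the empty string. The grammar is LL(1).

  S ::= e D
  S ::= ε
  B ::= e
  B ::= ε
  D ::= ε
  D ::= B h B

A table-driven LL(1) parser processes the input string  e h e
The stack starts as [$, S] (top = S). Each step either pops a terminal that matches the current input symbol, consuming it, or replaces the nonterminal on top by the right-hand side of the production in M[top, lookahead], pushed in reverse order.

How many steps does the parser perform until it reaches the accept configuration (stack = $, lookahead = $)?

7

     Stack    Input    Action
  1  $ S      e h e $  expand S ::= e D
  2  $ D e    e h e $  match e
  3  $ D      h e $    expand D ::= B h B
  4  $ B h B  h e $    expand B ::= ε
  5  $ B h    h e $    match h
  6  $ B      e $      expand B ::= e
  7  $ e      e $      match e
Accept reached after 7 steps.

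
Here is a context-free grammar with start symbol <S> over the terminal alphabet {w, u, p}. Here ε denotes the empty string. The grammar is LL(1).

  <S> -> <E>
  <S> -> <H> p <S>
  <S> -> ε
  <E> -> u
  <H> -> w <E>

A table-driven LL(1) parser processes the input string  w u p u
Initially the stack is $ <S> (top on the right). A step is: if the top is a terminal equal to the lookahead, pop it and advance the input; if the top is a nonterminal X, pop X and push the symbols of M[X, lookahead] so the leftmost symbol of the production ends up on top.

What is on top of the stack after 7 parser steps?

<E>

     Stack          Input      Action
  1  $ <S>          w u p u $  expand <S> -> <H> p <S>
  2  $ <S> p <H>    w u p u $  expand <H> -> w <E>
  3  $ <S> p <E> w  w u p u $  match w
  4  $ <S> p <E>    u p u $    expand <E> -> u
  5  $ <S> p u      u p u $    match u
  6  $ <S> p        p u $      match p
  7  $ <S>          u $        expand <S> -> <E>
Stack after step 7: $ <E> (top = <E>).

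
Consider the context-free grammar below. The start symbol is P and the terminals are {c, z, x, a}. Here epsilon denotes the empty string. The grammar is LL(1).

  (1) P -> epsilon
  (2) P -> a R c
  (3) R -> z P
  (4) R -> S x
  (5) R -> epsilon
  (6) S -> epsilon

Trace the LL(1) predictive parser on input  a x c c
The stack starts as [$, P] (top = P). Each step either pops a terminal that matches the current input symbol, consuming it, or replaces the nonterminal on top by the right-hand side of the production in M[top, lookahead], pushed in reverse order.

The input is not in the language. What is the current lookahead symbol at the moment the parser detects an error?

c

step 1: stack=$ P  input=a x c c $  — expand P -> a R c
step 2: stack=$ c R a  input=a x c c $  — match a
step 3: stack=$ c R  input=x c c $  — expand R -> S x
step 4: stack=$ c x S  input=x c c $  — expand S -> epsilon
step 5: stack=$ c x  input=x c c $  — match x
step 6: stack=$ c  input=c c $  — match c
step 7: stack=$  input=c $  — error: stack empty but input remains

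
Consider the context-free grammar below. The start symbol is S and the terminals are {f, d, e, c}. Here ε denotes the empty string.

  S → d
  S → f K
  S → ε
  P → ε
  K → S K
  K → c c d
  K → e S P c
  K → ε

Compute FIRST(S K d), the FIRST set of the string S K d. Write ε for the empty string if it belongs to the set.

{c, d, e, f}

FIRST(S): from S→d we get {d}; from S→f K we get {f}; from S→ε we get {ε}. So FIRST(S) = {ε, d, f}.
FIRST(P): from P→ε we get {ε}. So FIRST(P) = {ε}.
FIRST(K): from K→S K we get {ε, c, d, e, f}; from K→c c d we get {c}; from K→e S P c we get {e}; from K→ε we get {ε}. So FIRST(K) = {ε, c, d, e, f}.
FIRST(S K d): take FIRST of each symbol in turn, carrying on past any symbol whose FIRST contains ε; result {c, d, e, f}.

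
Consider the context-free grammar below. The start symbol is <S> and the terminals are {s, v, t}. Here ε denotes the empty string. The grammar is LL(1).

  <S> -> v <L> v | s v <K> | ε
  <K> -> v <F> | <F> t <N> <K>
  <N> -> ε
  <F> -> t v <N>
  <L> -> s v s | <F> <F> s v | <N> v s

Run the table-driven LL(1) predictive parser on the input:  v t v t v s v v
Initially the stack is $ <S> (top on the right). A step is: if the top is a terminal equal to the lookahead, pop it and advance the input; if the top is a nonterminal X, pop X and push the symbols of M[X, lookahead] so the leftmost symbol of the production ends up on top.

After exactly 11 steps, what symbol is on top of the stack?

      Stack                Input              Action
   1  $ <S>                v t v t v s v v $  expand <S> -> v <L> v
   2  $ v <L> v            v t v t v s v v $  match v
   3  $ v <L>              t v t v s v v $    expand <L> -> <F> <F> s v
   4  $ v v s <F> <F>      t v t v s v v $    expand <F> -> t v <N>
   5  $ v v s <F> <N> v t  t v t v s v v $    match t
   6  $ v v s <F> <N> v    v t v s v v $      match v
   7  $ v v s <F> <N>      t v s v v $        expand <N> -> ε
   8  $ v v s <F>          t v s v v $        expand <F> -> t v <N>
   9  $ v v s <N> v t      t v s v v $        match t
  10  $ v v s <N> v        v s v v $          match v
  11  $ v v s <N>          s v v $            expand <N> -> ε
Stack after step 11: $ v v s (top = s).

s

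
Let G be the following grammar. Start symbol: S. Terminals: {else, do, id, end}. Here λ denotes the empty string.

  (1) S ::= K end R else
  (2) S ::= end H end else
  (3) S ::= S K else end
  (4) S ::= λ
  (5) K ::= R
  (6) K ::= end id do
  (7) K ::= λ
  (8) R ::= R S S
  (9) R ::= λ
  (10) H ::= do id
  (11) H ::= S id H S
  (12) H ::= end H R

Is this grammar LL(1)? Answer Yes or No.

No

FIRST(S) = {λ, else, end}
FIRST(K) = {λ, else, end}
FIRST(R) = {λ, else, end}
FIRST(H) = {do, else, end, id}
FOLLOW(S) = {$, else, end, id}
FOLLOW(K) = {else, end}
FOLLOW(R) = {else, end}
FOLLOW(H) = {else, end}
Cell M[H, end] receives both H ::= S id H S and H ::= end H R — the grammar is not LL(1).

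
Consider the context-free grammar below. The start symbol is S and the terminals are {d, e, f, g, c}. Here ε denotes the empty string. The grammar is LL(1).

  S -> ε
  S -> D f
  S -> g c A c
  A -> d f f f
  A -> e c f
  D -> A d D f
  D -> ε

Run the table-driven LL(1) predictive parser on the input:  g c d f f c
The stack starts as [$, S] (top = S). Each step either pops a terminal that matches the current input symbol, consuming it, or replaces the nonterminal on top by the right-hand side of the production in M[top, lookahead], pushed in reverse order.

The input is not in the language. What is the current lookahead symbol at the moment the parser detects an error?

c

step 1: stack=$ S  input=g c d f f c $  — expand S -> g c A c
step 2: stack=$ c A c g  input=g c d f f c $  — match g
step 3: stack=$ c A c  input=c d f f c $  — match c
step 4: stack=$ c A  input=d f f c $  — expand A -> d f f f
step 5: stack=$ c f f f d  input=d f f c $  — match d
step 6: stack=$ c f f f  input=f f c $  — match f
step 7: stack=$ c f f  input=f c $  — match f
step 8: stack=$ c f  input=c $  — error: top is terminal f but lookahead is c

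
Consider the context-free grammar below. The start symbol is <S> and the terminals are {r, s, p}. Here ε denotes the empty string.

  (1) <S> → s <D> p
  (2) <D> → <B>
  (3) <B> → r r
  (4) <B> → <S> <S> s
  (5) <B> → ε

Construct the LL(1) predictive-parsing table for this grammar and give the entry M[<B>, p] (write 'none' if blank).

FIRST(<S>) = {s}
FIRST(<B>) = {ε, r, s}  (via <S> <S> s)
FIRST(<D>) = {ε, r, s}  (via <B>)
FOLLOW(<S>) includes $ since <S> is the start symbol.
FOLLOW(<D>): in <S>→s <D> p, <D> is followed by p with FIRST {p}. Thus FOLLOW(<D>) = {p}.
FOLLOW(<B>): in <D>→<B>, the suffix after <B> is empty, so FOLLOW(<B>) ⊇ FOLLOW(<D>) = {p}. Thus FOLLOW(<B>) = {p}.
For <B> → r r: FIRST(r r) = {r}, so it goes in M[<B>, t] for t ∈ {r}.
For <B> → <S> <S> s: FIRST(<S> <S> s) = {s}, so it goes in M[<B>, t] for t ∈ {s}.
For <B> → ε: FIRST(ε) = {ε}, so it goes in M[<B>, t] for t ∈ {}; since ε ∈ FIRST, also for every t ∈ FOLLOW(<B>) = {p}.

<B> → ε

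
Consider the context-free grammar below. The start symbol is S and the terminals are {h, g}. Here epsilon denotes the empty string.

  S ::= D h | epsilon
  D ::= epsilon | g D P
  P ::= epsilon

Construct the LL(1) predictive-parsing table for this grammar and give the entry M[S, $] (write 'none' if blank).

FIRST(D): from D::=epsilon we get {epsilon}; from D::=g D P we get {g}. So FIRST(D) = {epsilon, g}.
FIRST(P): from P::=epsilon we get {epsilon}. So FIRST(P) = {epsilon}.
FIRST(S): from S::=D h we get {g, h}; from S::=epsilon we get {epsilon}. So FIRST(S) = {epsilon, g, h}.
FOLLOW(S) includes $ since S is the start symbol.
FOLLOW(S): S appears on no right-hand side. Thus FOLLOW(S) = {$}.
For S ::= D h: FIRST(D h) = {g, h}, so it goes in M[S, t] for t ∈ {g, h}.
For S ::= epsilon: FIRST(epsilon) = {epsilon}, so it goes in M[S, t] for t ∈ {}; since epsilon ∈ FIRST, also for every t ∈ FOLLOW(S) = {$}.

S ::= epsilon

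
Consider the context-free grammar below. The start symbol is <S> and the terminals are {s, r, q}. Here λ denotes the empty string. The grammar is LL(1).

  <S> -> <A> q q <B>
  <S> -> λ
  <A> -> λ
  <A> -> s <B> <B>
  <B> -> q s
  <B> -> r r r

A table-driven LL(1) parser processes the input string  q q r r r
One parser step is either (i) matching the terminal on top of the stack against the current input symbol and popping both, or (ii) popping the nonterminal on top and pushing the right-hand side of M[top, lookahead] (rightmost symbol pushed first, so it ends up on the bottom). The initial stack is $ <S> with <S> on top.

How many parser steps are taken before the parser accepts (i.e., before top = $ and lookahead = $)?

step 1: stack=$ <S>  input=q q r r r $  — expand <S> -> <A> q q <B>
step 2: stack=$ <B> q q <A>  input=q q r r r $  — expand <A> -> λ
step 3: stack=$ <B> q q  input=q q r r r $  — match q
step 4: stack=$ <B> q  input=q r r r $  — match q
step 5: stack=$ <B>  input=r r r $  — expand <B> -> r r r
step 6: stack=$ r r r  input=r r r $  — match r
step 7: stack=$ r r  input=r r $  — match r
step 8: stack=$ r  input=r $  — match r
Accept reached after 8 steps.

8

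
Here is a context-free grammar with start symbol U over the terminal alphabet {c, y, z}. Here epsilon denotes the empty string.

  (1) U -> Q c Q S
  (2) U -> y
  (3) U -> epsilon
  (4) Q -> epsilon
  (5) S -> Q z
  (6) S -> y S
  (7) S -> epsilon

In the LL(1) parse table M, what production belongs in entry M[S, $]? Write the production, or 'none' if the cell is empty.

FIRST(Q): from Q->epsilon we get {epsilon}. So FIRST(Q) = {epsilon}.
FIRST(U): from U->Q c Q S we get {c}; from U->y we get {y}; from U->epsilon we get {epsilon}. So FIRST(U) = {epsilon, c, y}.
FIRST(S): from S->Q z we get {z}; from S->y S we get {y}; from S->epsilon we get {epsilon}. So FIRST(S) = {epsilon, y, z}.
FOLLOW(U) includes $ since U is the start symbol.
FOLLOW(U): U appears on no right-hand side. Thus FOLLOW(U) = {$}.
FOLLOW(S): in U->Q c Q S, the suffix after S is empty, so FOLLOW(S) ⊇ FOLLOW(U) = {$}; in S->y S, the suffix after S is empty (adds nothing new). Thus FOLLOW(S) = {$}.
For S -> Q z: FIRST(Q z) = {z}, so it goes in M[S, t] for t ∈ {z}.
For S -> y S: FIRST(y S) = {y}, so it goes in M[S, t] for t ∈ {y}.
For S -> epsilon: FIRST(epsilon) = {epsilon}, so it goes in M[S, t] for t ∈ {}; since epsilon ∈ FIRST, also for every t ∈ FOLLOW(S) = {$}.

S -> epsilon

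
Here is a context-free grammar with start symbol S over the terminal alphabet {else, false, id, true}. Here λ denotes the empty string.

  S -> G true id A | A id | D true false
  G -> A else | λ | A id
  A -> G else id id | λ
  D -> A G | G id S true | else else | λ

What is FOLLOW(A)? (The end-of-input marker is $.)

FIRST(S) = {else, id, true}  (via G true id A, A id, D true false)
FIRST(G) = {λ, else, id}  (via A else, A id)
FIRST(A) = {λ, else, id}  (via G else id id)
FIRST(D) = {λ, else, id}  (via A G, G id S true)
FOLLOW(S) includes $ since S is the start symbol.
FOLLOW(S): in D->G id S true, S is followed by true with FIRST {true}. Thus FOLLOW(S) = {$, true}.
FOLLOW(D): in S->D true false, D is followed by true false with FIRST {true}. Thus FOLLOW(D) = {true}.
FOLLOW(G): in S->G true id A, G is followed by true id A with FIRST {true}; in A->G else id id, G is followed by else id id with FIRST {else}; in D->A G, the suffix after G is empty, so FOLLOW(G) ⊇ FOLLOW(D) = {true}; in D->G id S true, G is followed by id S true with FIRST {id}. Thus FOLLOW(G) = {else, id, true}.
FOLLOW(A): in S->G true id A, the suffix after A is empty, so FOLLOW(A) ⊇ FOLLOW(S) = {$, true}; in S->A id, A is followed by id with FIRST {id}; in G->A else, A is followed by else with FIRST {else}; in G->A id, A is followed by id with FIRST {id}; in D->A G, A is followed by G with FIRST {λ, else, id}; in D->A G, the suffix after A is nullable, so FOLLOW(A) ⊇ FOLLOW(D) = {true}. Thus FOLLOW(A) = {$, else, id, true}.

{$, else, id, true}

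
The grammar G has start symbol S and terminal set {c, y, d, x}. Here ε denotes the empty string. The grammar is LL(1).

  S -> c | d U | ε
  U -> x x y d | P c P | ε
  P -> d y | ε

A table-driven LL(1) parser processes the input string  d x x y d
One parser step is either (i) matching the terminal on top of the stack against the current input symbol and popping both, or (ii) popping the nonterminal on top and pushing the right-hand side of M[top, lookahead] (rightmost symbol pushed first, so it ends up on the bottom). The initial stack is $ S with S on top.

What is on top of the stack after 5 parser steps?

step 1: stack=$ S  input=d x x y d $  — expand S -> d U
step 2: stack=$ U d  input=d x x y d $  — match d
step 3: stack=$ U  input=x x y d $  — expand U -> x x y d
step 4: stack=$ d y x x  input=x x y d $  — match x
step 5: stack=$ d y x  input=x y d $  — match x
Stack after step 5: $ d y (top = y).

y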